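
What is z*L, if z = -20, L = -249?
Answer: 4980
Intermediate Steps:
z*L = -20*(-249) = 4980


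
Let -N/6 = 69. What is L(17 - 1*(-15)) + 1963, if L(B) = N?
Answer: 1549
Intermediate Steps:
N = -414 (N = -6*69 = -414)
L(B) = -414
L(17 - 1*(-15)) + 1963 = -414 + 1963 = 1549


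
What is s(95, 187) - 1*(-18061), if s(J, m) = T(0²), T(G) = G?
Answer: 18061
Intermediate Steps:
s(J, m) = 0 (s(J, m) = 0² = 0)
s(95, 187) - 1*(-18061) = 0 - 1*(-18061) = 0 + 18061 = 18061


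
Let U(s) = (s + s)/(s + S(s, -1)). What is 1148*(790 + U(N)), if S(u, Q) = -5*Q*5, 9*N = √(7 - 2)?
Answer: 2295413946/2531 + 25830*√5/2531 ≈ 9.0694e+5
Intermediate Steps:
N = √5/9 (N = √(7 - 2)/9 = √5/9 ≈ 0.24845)
S(u, Q) = -25*Q
U(s) = 2*s/(25 + s) (U(s) = (s + s)/(s - 25*(-1)) = (2*s)/(s + 25) = (2*s)/(25 + s) = 2*s/(25 + s))
1148*(790 + U(N)) = 1148*(790 + 2*(√5/9)/(25 + √5/9)) = 1148*(790 + 2*√5/(9*(25 + √5/9))) = 906920 + 2296*√5/(9*(25 + √5/9))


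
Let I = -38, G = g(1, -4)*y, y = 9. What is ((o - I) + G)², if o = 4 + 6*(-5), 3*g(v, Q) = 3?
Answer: 441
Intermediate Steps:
g(v, Q) = 1 (g(v, Q) = (⅓)*3 = 1)
o = -26 (o = 4 - 30 = -26)
G = 9 (G = 1*9 = 9)
((o - I) + G)² = ((-26 - 1*(-38)) + 9)² = ((-26 + 38) + 9)² = (12 + 9)² = 21² = 441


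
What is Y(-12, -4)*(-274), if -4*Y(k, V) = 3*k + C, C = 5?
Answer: -4247/2 ≈ -2123.5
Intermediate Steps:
Y(k, V) = -5/4 - 3*k/4 (Y(k, V) = -(3*k + 5)/4 = -(5 + 3*k)/4 = -5/4 - 3*k/4)
Y(-12, -4)*(-274) = (-5/4 - ¾*(-12))*(-274) = (-5/4 + 9)*(-274) = (31/4)*(-274) = -4247/2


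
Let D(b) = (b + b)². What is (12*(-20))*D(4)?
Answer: -15360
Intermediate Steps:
D(b) = 4*b² (D(b) = (2*b)² = 4*b²)
(12*(-20))*D(4) = (12*(-20))*(4*4²) = -960*16 = -240*64 = -15360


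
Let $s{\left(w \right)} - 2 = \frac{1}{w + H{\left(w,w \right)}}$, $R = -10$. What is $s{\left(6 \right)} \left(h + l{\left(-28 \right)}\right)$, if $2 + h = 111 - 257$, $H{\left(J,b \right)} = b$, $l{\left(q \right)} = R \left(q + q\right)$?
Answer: $\frac{2575}{3} \approx 858.33$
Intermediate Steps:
$l{\left(q \right)} = - 20 q$ ($l{\left(q \right)} = - 10 \left(q + q\right) = - 10 \cdot 2 q = - 20 q$)
$h = -148$ ($h = -2 + \left(111 - 257\right) = -2 - 146 = -148$)
$s{\left(w \right)} = 2 + \frac{1}{2 w}$ ($s{\left(w \right)} = 2 + \frac{1}{w + w} = 2 + \frac{1}{2 w}$)
$s{\left(6 \right)} \left(h + l{\left(-28 \right)}\right) = \left(2 + \frac{1}{2 \cdot 6}\right) \left(-148 - -560\right) = \left(2 + \frac{1}{2} \cdot \frac{1}{6}\right) \left(-148 + 560\right) = \left(2 + \frac{1}{12}\right) 412 = \frac{25}{12} \cdot 412 = \frac{2575}{3}$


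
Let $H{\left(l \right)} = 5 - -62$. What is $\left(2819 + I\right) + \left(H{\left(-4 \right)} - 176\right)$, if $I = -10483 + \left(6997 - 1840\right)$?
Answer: $-2616$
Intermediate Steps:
$H{\left(l \right)} = 67$ ($H{\left(l \right)} = 5 + 62 = 67$)
$I = -5326$ ($I = -10483 + 5157 = -5326$)
$\left(2819 + I\right) + \left(H{\left(-4 \right)} - 176\right) = \left(2819 - 5326\right) + \left(67 - 176\right) = -2507 + \left(67 - 176\right) = -2507 - 109 = -2616$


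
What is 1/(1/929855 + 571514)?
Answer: 929855/531425150471 ≈ 1.7497e-6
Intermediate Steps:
1/(1/929855 + 571514) = 1/(531425150471/929855) = 929855/531425150471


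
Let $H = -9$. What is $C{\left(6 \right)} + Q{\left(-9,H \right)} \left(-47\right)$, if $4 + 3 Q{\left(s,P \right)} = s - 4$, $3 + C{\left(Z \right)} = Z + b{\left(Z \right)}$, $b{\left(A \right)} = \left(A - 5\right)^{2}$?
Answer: $\frac{811}{3} \approx 270.33$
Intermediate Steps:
$b{\left(A \right)} = \left(-5 + A\right)^{2}$
$C{\left(Z \right)} = -3 + Z + \left(-5 + Z\right)^{2}$ ($C{\left(Z \right)} = -3 + \left(Z + \left(-5 + Z\right)^{2}\right) = -3 + Z + \left(-5 + Z\right)^{2}$)
$Q{\left(s,P \right)} = - \frac{8}{3} + \frac{s}{3}$ ($Q{\left(s,P \right)} = - \frac{4}{3} + \frac{s - 4}{3} = - \frac{4}{3} + \frac{-4 + s}{3} = - \frac{4}{3} + \left(- \frac{4}{3} + \frac{s}{3}\right) = - \frac{8}{3} + \frac{s}{3}$)
$C{\left(6 \right)} + Q{\left(-9,H \right)} \left(-47\right) = \left(-3 + 6 + \left(-5 + 6\right)^{2}\right) + \left(- \frac{8}{3} + \frac{1}{3} \left(-9\right)\right) \left(-47\right) = \left(-3 + 6 + 1^{2}\right) + \left(- \frac{8}{3} - 3\right) \left(-47\right) = \left(-3 + 6 + 1\right) - - \frac{799}{3} = 4 + \frac{799}{3} = \frac{811}{3}$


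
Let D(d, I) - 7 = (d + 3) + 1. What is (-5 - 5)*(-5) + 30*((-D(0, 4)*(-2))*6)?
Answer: 4010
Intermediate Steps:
D(d, I) = 11 + d (D(d, I) = 7 + ((d + 3) + 1) = 7 + ((3 + d) + 1) = 7 + (4 + d) = 11 + d)
(-5 - 5)*(-5) + 30*((-D(0, 4)*(-2))*6) = (-5 - 5)*(-5) + 30*((-(11 + 0)*(-2))*6) = -10*(-5) + 30*((-1*11*(-2))*6) = 50 + 30*(-11*(-2)*6) = 50 + 30*(22*6) = 50 + 30*132 = 50 + 3960 = 4010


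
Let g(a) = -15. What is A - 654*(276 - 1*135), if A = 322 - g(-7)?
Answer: -91877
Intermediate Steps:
A = 337 (A = 322 - 1*(-15) = 322 + 15 = 337)
A - 654*(276 - 1*135) = 337 - 654*(276 - 1*135) = 337 - 654*(276 - 135) = 337 - 654*141 = 337 - 92214 = -91877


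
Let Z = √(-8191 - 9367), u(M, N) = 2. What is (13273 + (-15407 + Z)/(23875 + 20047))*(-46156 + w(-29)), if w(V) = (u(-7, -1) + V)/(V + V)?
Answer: -1560599639610279/2547476 - 2677021*I*√17558/2547476 ≈ -6.1261e+8 - 139.24*I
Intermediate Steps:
w(V) = (2 + V)/(2*V) (w(V) = (2 + V)/(V + V) = (2 + V)/((2*V)) = (2 + V)*(1/(2*V)) = (2 + V)/(2*V))
Z = I*√17558 (Z = √(-17558) = I*√17558 ≈ 132.51*I)
(13273 + (-15407 + Z)/(23875 + 20047))*(-46156 + w(-29)) = (13273 + (-15407 + I*√17558)/(23875 + 20047))*(-46156 + (½)*(2 - 29)/(-29)) = (13273 + (-15407 + I*√17558)/43922)*(-46156 + (½)*(-1/29)*(-27)) = (13273 + (-15407 + I*√17558)*(1/43922))*(-46156 + 27/58) = (13273 + (-15407/43922 + I*√17558/43922))*(-2677021/58) = (582961299/43922 + I*√17558/43922)*(-2677021/58) = -1560599639610279/2547476 - 2677021*I*√17558/2547476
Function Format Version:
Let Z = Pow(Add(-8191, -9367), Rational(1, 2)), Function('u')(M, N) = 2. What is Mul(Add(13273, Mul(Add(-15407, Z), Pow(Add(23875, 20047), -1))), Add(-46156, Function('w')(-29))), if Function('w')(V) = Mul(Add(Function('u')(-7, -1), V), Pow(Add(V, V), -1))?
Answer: Add(Rational(-1560599639610279, 2547476), Mul(Rational(-2677021, 2547476), I, Pow(17558, Rational(1, 2)))) ≈ Add(-6.1261e+8, Mul(-139.24, I))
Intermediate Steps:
Function('w')(V) = Mul(Rational(1, 2), Pow(V, -1), Add(2, V)) (Function('w')(V) = Mul(Add(2, V), Pow(Add(V, V), -1)) = Mul(Add(2, V), Pow(Mul(2, V), -1)) = Mul(Add(2, V), Mul(Rational(1, 2), Pow(V, -1))) = Mul(Rational(1, 2), Pow(V, -1), Add(2, V)))
Z = Mul(I, Pow(17558, Rational(1, 2))) (Z = Pow(-17558, Rational(1, 2)) = Mul(I, Pow(17558, Rational(1, 2))) ≈ Mul(132.51, I))
Mul(Add(13273, Mul(Add(-15407, Z), Pow(Add(23875, 20047), -1))), Add(-46156, Function('w')(-29))) = Mul(Add(13273, Mul(Add(-15407, Mul(I, Pow(17558, Rational(1, 2)))), Pow(Add(23875, 20047), -1))), Add(-46156, Mul(Rational(1, 2), Pow(-29, -1), Add(2, -29)))) = Mul(Add(13273, Mul(Add(-15407, Mul(I, Pow(17558, Rational(1, 2)))), Pow(43922, -1))), Add(-46156, Mul(Rational(1, 2), Rational(-1, 29), -27))) = Mul(Add(13273, Mul(Add(-15407, Mul(I, Pow(17558, Rational(1, 2)))), Rational(1, 43922))), Add(-46156, Rational(27, 58))) = Mul(Add(13273, Add(Rational(-15407, 43922), Mul(Rational(1, 43922), I, Pow(17558, Rational(1, 2))))), Rational(-2677021, 58)) = Mul(Add(Rational(582961299, 43922), Mul(Rational(1, 43922), I, Pow(17558, Rational(1, 2)))), Rational(-2677021, 58)) = Add(Rational(-1560599639610279, 2547476), Mul(Rational(-2677021, 2547476), I, Pow(17558, Rational(1, 2))))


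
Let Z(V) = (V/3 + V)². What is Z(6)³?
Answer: 262144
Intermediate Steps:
Z(V) = 16*V²/9 (Z(V) = (V*(⅓) + V)² = (V/3 + V)² = (4*V/3)² = 16*V²/9)
Z(6)³ = ((16/9)*6²)³ = ((16/9)*36)³ = 64³ = 262144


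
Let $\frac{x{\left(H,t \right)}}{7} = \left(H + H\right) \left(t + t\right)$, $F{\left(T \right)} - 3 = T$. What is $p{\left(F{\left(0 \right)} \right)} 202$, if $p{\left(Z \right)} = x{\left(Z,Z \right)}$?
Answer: $50904$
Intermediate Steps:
$F{\left(T \right)} = 3 + T$
$x{\left(H,t \right)} = 28 H t$ ($x{\left(H,t \right)} = 7 \left(H + H\right) \left(t + t\right) = 7 \cdot 2 H 2 t = 7 \cdot 4 H t = 28 H t$)
$p{\left(Z \right)} = 28 Z^{2}$ ($p{\left(Z \right)} = 28 Z Z = 28 Z^{2}$)
$p{\left(F{\left(0 \right)} \right)} 202 = 28 \left(3 + 0\right)^{2} \cdot 202 = 28 \cdot 3^{2} \cdot 202 = 28 \cdot 9 \cdot 202 = 252 \cdot 202 = 50904$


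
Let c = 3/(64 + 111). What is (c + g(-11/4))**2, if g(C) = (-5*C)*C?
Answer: 11199353929/7840000 ≈ 1428.5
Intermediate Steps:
g(C) = -5*C**2
c = 3/175 ≈ 0.017143
(c + g(-11/4))**2 = (3/175 - 5*(-11/4)**2)**2 = (3/175 - 5*121/16)**2 = (3/175 - 605/16)**2 = (-105827/2800)**2 = 11199353929/7840000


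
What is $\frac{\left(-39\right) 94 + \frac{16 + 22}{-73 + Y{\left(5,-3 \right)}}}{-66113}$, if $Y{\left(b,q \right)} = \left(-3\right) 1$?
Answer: $\frac{7333}{132226} \approx 0.055458$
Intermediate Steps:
$Y{\left(b,q \right)} = -3$
$\frac{\left(-39\right) 94 + \frac{16 + 22}{-73 + Y{\left(5,-3 \right)}}}{-66113} = \frac{\left(-39\right) 94 + \frac{16 + 22}{-73 - 3}}{-66113} = \left(-3666 + \frac{38}{-76}\right) \left(- \frac{1}{66113}\right) = \left(-3666 + 38 \left(- \frac{1}{76}\right)\right) \left(- \frac{1}{66113}\right) = \left(-3666 - \frac{1}{2}\right) \left(- \frac{1}{66113}\right) = \left(- \frac{7333}{2}\right) \left(- \frac{1}{66113}\right) = \frac{7333}{132226}$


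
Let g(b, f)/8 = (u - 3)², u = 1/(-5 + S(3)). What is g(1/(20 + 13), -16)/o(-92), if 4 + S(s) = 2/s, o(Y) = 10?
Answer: 24336/3125 ≈ 7.7875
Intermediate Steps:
S(s) = -4 + 2/s
u = -3/25 (u = 1/(-5 + (-4 + 2/3)) = 1/(-5 + (-4 + 2*(⅓))) = 1/(-5 + (-4 + ⅔)) = 1/(-5 - 10/3) = 1/(-25/3) = -3/25 ≈ -0.12000)
g(b, f) = 48672/625 (g(b, f) = 8*(-3/25 - 3)² = 8*(-78/25)² = 8*(6084/625) = 48672/625)
g(1/(20 + 13), -16)/o(-92) = (48672/625)/10 = (48672/625)*(⅒) = 24336/3125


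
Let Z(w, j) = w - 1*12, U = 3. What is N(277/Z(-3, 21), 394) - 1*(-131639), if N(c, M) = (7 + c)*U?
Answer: 658023/5 ≈ 1.3160e+5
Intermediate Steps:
Z(w, j) = -12 + w (Z(w, j) = w - 12 = -12 + w)
N(c, M) = 21 + 3*c (N(c, M) = (7 + c)*3 = 21 + 3*c)
N(277/Z(-3, 21), 394) - 1*(-131639) = (21 + 3*(277/(-12 - 3))) - 1*(-131639) = (21 + 3*(277/(-15))) + 131639 = (21 + 3*(277*(-1/15))) + 131639 = (21 + 3*(-277/15)) + 131639 = (21 - 277/5) + 131639 = -172/5 + 131639 = 658023/5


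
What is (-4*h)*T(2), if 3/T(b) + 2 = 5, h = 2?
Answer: -8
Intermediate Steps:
T(b) = 1 (T(b) = 3/(-2 + 5) = 3/3 = 3*(⅓) = 1)
(-4*h)*T(2) = -4*2*1 = -8*1 = -8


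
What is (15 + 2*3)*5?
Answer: 105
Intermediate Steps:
(15 + 2*3)*5 = (15 + 6)*5 = 21*5 = 105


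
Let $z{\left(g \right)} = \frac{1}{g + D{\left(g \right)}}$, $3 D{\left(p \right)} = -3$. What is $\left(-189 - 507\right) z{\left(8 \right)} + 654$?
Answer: $\frac{3882}{7} \approx 554.57$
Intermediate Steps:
$D{\left(p \right)} = -1$ ($D{\left(p \right)} = \frac{1}{3} \left(-3\right) = -1$)
$z{\left(g \right)} = \frac{1}{-1 + g}$ ($z{\left(g \right)} = \frac{1}{g - 1} = \frac{1}{-1 + g}$)
$\left(-189 - 507\right) z{\left(8 \right)} + 654 = \frac{-189 - 507}{-1 + 8} + 654 = - \frac{696}{7} + 654 = \frac{3882}{7}$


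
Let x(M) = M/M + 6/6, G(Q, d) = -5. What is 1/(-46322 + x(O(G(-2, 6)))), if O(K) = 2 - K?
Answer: -1/46320 ≈ -2.1589e-5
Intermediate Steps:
x(M) = 2 (x(M) = 1 + 6*(1/6) = 1 + 1 = 2)
1/(-46322 + x(O(G(-2, 6)))) = 1/(-46322 + 2) = 1/(-46320) = -1/46320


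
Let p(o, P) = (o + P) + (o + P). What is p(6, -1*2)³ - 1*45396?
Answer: -44884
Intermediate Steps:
p(o, P) = 2*P + 2*o (p(o, P) = (P + o) + (P + o) = 2*P + 2*o)
p(6, -1*2)³ - 1*45396 = (2*(-1*2) + 2*6)³ - 1*45396 = (2*(-2) + 12)³ - 45396 = (-4 + 12)³ - 45396 = 8³ - 45396 = 512 - 45396 = -44884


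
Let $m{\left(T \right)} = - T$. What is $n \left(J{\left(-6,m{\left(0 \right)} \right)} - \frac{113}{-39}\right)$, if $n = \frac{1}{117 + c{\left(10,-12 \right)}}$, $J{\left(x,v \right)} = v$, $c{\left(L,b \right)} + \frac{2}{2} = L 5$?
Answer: $\frac{113}{6474} \approx 0.017454$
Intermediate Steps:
$c{\left(L,b \right)} = -1 + 5 L$ ($c{\left(L,b \right)} = -1 + L 5 = -1 + 5 L$)
$n = \frac{1}{166}$ ($n = \frac{1}{117 + \left(-1 + 5 \cdot 10\right)} = \frac{1}{117 + \left(-1 + 50\right)} = \frac{1}{117 + 49} = \frac{1}{166} \approx 0.0060241$)
$n \left(J{\left(-6,m{\left(0 \right)} \right)} - \frac{113}{-39}\right) = \frac{\left(-1\right) 0 - \frac{113}{-39}}{166} = \frac{0 - - \frac{113}{39}}{166} = \frac{0 + \frac{113}{39}}{166} = \frac{1}{166} \cdot \frac{113}{39} = \frac{113}{6474}$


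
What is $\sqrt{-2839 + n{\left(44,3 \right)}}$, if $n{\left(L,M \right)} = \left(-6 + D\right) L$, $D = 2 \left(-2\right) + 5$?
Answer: $i \sqrt{3059} \approx 55.308 i$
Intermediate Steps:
$D = 1$ ($D = -4 + 5 = 1$)
$n{\left(L,M \right)} = - 5 L$ ($n{\left(L,M \right)} = \left(-6 + 1\right) L = - 5 L$)
$\sqrt{-2839 + n{\left(44,3 \right)}} = \sqrt{-2839 - 220} = \sqrt{-3059} = i \sqrt{3059}$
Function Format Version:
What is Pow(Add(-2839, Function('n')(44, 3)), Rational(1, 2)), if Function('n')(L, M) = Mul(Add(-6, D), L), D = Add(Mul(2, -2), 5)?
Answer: Mul(I, Pow(3059, Rational(1, 2))) ≈ Mul(55.308, I)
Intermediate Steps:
D = 1 (D = Add(-4, 5) = 1)
Function('n')(L, M) = Mul(-5, L) (Function('n')(L, M) = Mul(Add(-6, 1), L) = Mul(-5, L))
Pow(Add(-2839, Function('n')(44, 3)), Rational(1, 2)) = Pow(Add(-2839, Mul(-5, 44)), Rational(1, 2)) = Pow(Add(-2839, -220), Rational(1, 2)) = Pow(-3059, Rational(1, 2)) = Mul(I, Pow(3059, Rational(1, 2)))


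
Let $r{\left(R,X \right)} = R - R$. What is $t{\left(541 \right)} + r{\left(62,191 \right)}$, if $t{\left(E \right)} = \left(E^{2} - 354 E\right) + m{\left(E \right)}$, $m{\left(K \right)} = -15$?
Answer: $101152$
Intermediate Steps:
$r{\left(R,X \right)} = 0$
$t{\left(E \right)} = -15 + E^{2} - 354 E$ ($t{\left(E \right)} = \left(E^{2} - 354 E\right) - 15 = -15 + E^{2} - 354 E$)
$t{\left(541 \right)} + r{\left(62,191 \right)} = \left(-15 + 541^{2} - 191514\right) + 0 = \left(-15 + 292681 - 191514\right) + 0 = 101152 + 0 = 101152$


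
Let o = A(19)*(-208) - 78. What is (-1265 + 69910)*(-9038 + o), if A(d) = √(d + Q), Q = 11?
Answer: -625767820 - 14278160*√30 ≈ -7.0397e+8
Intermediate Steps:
A(d) = √(11 + d) (A(d) = √(d + 11) = √(11 + d))
o = -78 - 208*√30 (o = √(11 + 19)*(-208) - 78 = √30*(-208) - 78 = -208*√30 - 78 = -78 - 208*√30 ≈ -1217.3)
(-1265 + 69910)*(-9038 + o) = (-1265 + 69910)*(-9038 + (-78 - 208*√30)) = 68645*(-9116 - 208*√30) = -625767820 - 14278160*√30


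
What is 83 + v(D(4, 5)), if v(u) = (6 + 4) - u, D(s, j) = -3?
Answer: 96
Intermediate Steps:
v(u) = 10 - u
83 + v(D(4, 5)) = 83 + (10 - 1*(-3)) = 83 + (10 + 3) = 83 + 13 = 96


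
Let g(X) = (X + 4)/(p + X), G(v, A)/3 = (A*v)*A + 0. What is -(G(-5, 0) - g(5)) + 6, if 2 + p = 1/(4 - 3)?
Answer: 33/4 ≈ 8.2500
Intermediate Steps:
p = -1 (p = -2 + 1/(4 - 3) = -2 + 1/1 = -2 + 1 = -1)
G(v, A) = 3*v*A**2 (G(v, A) = 3*((A*v)*A + 0) = 3*(v*A**2 + 0) = 3*(v*A**2) = 3*v*A**2)
g(X) = (4 + X)/(-1 + X) (g(X) = (X + 4)/(-1 + X) = (4 + X)/(-1 + X))
-(G(-5, 0) - g(5)) + 6 = -(3*(-5)*0**2 - (4 + 5)/(-1 + 5)) + 6 = -(3*(-5)*0 - 9/4) + 6 = -(0 - 9/4) + 6 = -1*(-9/4) + 6 = 9/4 + 6 = 33/4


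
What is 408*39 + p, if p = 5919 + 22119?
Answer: 43950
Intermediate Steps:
p = 28038
408*39 + p = 408*39 + 28038 = 15912 + 28038 = 43950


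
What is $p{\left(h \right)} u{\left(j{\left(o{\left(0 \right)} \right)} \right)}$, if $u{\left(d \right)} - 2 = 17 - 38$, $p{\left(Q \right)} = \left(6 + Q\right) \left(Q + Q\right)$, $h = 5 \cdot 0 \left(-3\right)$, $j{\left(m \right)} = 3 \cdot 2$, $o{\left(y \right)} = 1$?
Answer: $0$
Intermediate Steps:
$j{\left(m \right)} = 6$
$h = 0$ ($h = 0 \left(-3\right) = 0$)
$p{\left(Q \right)} = 2 Q \left(6 + Q\right)$ ($p{\left(Q \right)} = \left(6 + Q\right) 2 Q = 2 Q \left(6 + Q\right)$)
$u{\left(d \right)} = -19$ ($u{\left(d \right)} = 2 + \left(17 - 38\right) = 2 - 21 = -19$)
$p{\left(h \right)} u{\left(j{\left(o{\left(0 \right)} \right)} \right)} = 2 \cdot 0 \left(6 + 0\right) \left(-19\right) = 2 \cdot 0 \cdot 6 \left(-19\right) = 0 \left(-19\right) = 0$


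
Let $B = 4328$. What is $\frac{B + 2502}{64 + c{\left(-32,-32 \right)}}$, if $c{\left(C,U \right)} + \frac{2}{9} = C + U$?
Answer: $-30735$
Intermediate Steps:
$c{\left(C,U \right)} = - \frac{2}{9} + C + U$ ($c{\left(C,U \right)} = - \frac{2}{9} + \left(C + U\right) = - \frac{2}{9} + C + U$)
$\frac{B + 2502}{64 + c{\left(-32,-32 \right)}} = \frac{4328 + 2502}{64 - \frac{578}{9}} = \frac{6830}{64 - \frac{578}{9}} = \frac{6830}{- \frac{2}{9}} = 6830 \left(- \frac{9}{2}\right) = -30735$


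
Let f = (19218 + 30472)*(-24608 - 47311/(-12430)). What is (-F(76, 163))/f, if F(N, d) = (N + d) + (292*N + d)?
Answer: 2553122/138151810091 ≈ 1.8481e-5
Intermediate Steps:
F(N, d) = 2*d + 293*N (F(N, d) = (N + d) + (d + 292*N) = 2*d + 293*N)
f = -138151810091/113 (f = 49690*(-24608 - 47311*(-1/12430)) = 49690*(-24608 + 4301/1130) = 49690*(-27802739/1130) = -138151810091/113 ≈ -1.2226e+9)
(-F(76, 163))/f = (-(2*163 + 293*76))/(-138151810091/113) = -(326 + 22268)*(-113/138151810091) = -1*22594*(-113/138151810091) = -22594*(-113/138151810091) = 2553122/138151810091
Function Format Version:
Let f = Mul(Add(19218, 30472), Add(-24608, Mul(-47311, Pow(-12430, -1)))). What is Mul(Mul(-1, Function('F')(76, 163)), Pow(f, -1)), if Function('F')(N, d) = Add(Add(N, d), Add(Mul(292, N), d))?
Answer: Rational(2553122, 138151810091) ≈ 1.8481e-5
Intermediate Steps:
Function('F')(N, d) = Add(Mul(2, d), Mul(293, N)) (Function('F')(N, d) = Add(Add(N, d), Add(d, Mul(292, N))) = Add(Mul(2, d), Mul(293, N)))
f = Rational(-138151810091, 113) (f = Mul(49690, Add(-24608, Mul(-47311, Rational(-1, 12430)))) = Mul(49690, Add(-24608, Rational(4301, 1130))) = Mul(49690, Rational(-27802739, 1130)) = Rational(-138151810091, 113) ≈ -1.2226e+9)
Mul(Mul(-1, Function('F')(76, 163)), Pow(f, -1)) = Mul(Mul(-1, Add(Mul(2, 163), Mul(293, 76))), Pow(Rational(-138151810091, 113), -1)) = Mul(Mul(-1, Add(326, 22268)), Rational(-113, 138151810091)) = Mul(Mul(-1, 22594), Rational(-113, 138151810091)) = Mul(-22594, Rational(-113, 138151810091)) = Rational(2553122, 138151810091)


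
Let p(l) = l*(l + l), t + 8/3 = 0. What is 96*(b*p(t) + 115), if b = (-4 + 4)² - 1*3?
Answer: 6944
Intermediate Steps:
t = -8/3 (t = -8/3 + 0 = -8/3 ≈ -2.6667)
p(l) = 2*l² (p(l) = l*(2*l) = 2*l²)
b = -3 (b = 0² - 3 = 0 - 3 = -3)
96*(b*p(t) + 115) = 96*(-6*(-8/3)² + 115) = 96*(-6*64/9 + 115) = 96*(-3*128/9 + 115) = 96*(-128/3 + 115) = 96*(217/3) = 6944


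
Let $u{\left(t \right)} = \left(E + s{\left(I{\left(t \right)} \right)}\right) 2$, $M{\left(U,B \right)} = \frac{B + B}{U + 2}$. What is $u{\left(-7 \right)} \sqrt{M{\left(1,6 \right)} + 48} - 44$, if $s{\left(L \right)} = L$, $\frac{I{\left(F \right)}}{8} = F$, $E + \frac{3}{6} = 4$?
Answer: $-44 - 210 \sqrt{13} \approx -801.17$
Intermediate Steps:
$E = \frac{7}{2}$ ($E = - \frac{1}{2} + 4 = \frac{7}{2} \approx 3.5$)
$I{\left(F \right)} = 8 F$
$M{\left(U,B \right)} = \frac{2 B}{2 + U}$
$u{\left(t \right)} = 7 + 16 t$ ($u{\left(t \right)} = \left(\frac{7}{2} + 8 t\right) 2 = 7 + 16 t$)
$u{\left(-7 \right)} \sqrt{M{\left(1,6 \right)} + 48} - 44 = \left(7 + 16 \left(-7\right)\right) \sqrt{2 \cdot 6 \frac{1}{2 + 1} + 48} - 44 = \left(7 - 112\right) \sqrt{2 \cdot 6 \cdot \frac{1}{3} + 48} - 44 = - 105 \sqrt{2 \cdot 6 \cdot \frac{1}{3} + 48} - 44 = - 105 \sqrt{4 + 48} - 44 = - 105 \sqrt{52} - 44 = - 105 \cdot 2 \sqrt{13} - 44 = - 210 \sqrt{13} - 44 = -44 - 210 \sqrt{13}$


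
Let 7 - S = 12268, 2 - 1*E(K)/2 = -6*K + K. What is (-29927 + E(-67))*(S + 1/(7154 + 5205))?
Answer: 4635870422914/12359 ≈ 3.7510e+8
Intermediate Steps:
E(K) = 4 + 10*K (E(K) = 4 - 2*(-6*K + K) = 4 - (-10)*K = 4 + 10*K)
S = -12261 (S = 7 - 1*12268 = 7 - 12268 = -12261)
(-29927 + E(-67))*(S + 1/(7154 + 5205)) = (-29927 + (4 + 10*(-67)))*(-12261 + 1/(7154 + 5205)) = (-29927 + (4 - 670))*(-12261 + 1/12359) = (-29927 - 666)*(-12261 + 1/12359) = -30593*(-151533698/12359) = 4635870422914/12359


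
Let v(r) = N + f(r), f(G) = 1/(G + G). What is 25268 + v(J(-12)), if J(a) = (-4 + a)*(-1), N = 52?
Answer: 810241/32 ≈ 25320.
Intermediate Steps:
f(G) = 1/(2*G)
J(a) = 4 - a
v(r) = 52 + 1/(2*r)
25268 + v(J(-12)) = 25268 + (52 + 1/(2*(4 - 1*(-12)))) = 25268 + (52 + 1/(2*(4 + 12))) = 25268 + (52 + (1/2)/16) = 25268 + (52 + (1/2)*(1/16)) = 25268 + (52 + 1/32) = 25268 + 1665/32 = 810241/32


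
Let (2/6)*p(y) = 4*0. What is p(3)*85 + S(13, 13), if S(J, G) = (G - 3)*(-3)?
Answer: -30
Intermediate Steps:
S(J, G) = 9 - 3*G (S(J, G) = (-3 + G)*(-3) = 9 - 3*G)
p(y) = 0 (p(y) = 3*(4*0) = 3*0 = 0)
p(3)*85 + S(13, 13) = 0*85 + (9 - 3*13) = 0 + (9 - 39) = 0 - 30 = -30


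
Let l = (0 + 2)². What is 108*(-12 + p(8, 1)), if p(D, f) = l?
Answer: -864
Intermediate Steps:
l = 4 (l = 2² = 4)
p(D, f) = 4
108*(-12 + p(8, 1)) = 108*(-12 + 4) = 108*(-8) = -864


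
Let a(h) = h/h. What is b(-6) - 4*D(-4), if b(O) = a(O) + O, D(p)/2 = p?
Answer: 27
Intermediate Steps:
D(p) = 2*p
a(h) = 1
b(O) = 1 + O
b(-6) - 4*D(-4) = (1 - 6) - 8*(-4) = -5 - 4*(-8) = -5 + 32 = 27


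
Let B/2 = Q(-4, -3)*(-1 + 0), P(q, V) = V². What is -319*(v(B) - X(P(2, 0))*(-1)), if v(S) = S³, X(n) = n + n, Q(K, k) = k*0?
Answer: 0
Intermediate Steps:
Q(K, k) = 0
X(n) = 2*n
B = 0 (B = 2*(0*(-1 + 0)) = 2*(0*(-1)) = 2*0 = 0)
-319*(v(B) - X(P(2, 0))*(-1)) = -319*(0³ - 2*0²*(-1)) = -319*(0 - 2*0*(-1)) = -319*(0 - 0*(-1)) = -319*(0 - 1*0) = -319*(0 + 0) = -319*0 = 0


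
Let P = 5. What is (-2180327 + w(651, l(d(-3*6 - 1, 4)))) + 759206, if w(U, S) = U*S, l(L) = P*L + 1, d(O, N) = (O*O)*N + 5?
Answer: 3296025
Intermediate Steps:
d(O, N) = 5 + N*O**2 (d(O, N) = O**2*N + 5 = N*O**2 + 5 = 5 + N*O**2)
l(L) = 1 + 5*L (l(L) = 5*L + 1 = 1 + 5*L)
w(U, S) = S*U
(-2180327 + w(651, l(d(-3*6 - 1, 4)))) + 759206 = (-2180327 + (1 + 5*(5 + 4*(-3*6 - 1)**2))*651) + 759206 = (-2180327 + (1 + 5*(5 + 4*(-18 - 1)**2))*651) + 759206 = (-2180327 + (1 + 5*(5 + 4*(-19)**2))*651) + 759206 = (-2180327 + (1 + 5*(5 + 4*361))*651) + 759206 = (-2180327 + (1 + 5*(5 + 1444))*651) + 759206 = (-2180327 + (1 + 5*1449)*651) + 759206 = (-2180327 + (1 + 7245)*651) + 759206 = (-2180327 + 7246*651) + 759206 = (-2180327 + 4717146) + 759206 = 2536819 + 759206 = 3296025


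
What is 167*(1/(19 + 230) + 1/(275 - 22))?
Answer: 83834/62997 ≈ 1.3308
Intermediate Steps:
167*(1/(19 + 230) + 1/(275 - 22)) = 167*(1/249 + 1/253) = 167*(502/62997) = 83834/62997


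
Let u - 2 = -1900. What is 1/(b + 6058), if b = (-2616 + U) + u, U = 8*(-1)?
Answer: 1/1536 ≈ 0.00065104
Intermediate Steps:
u = -1898 (u = 2 - 1900 = -1898)
U = -8
b = -4522 (b = (-2616 - 8) - 1898 = -2624 - 1898 = -4522)
1/(b + 6058) = 1/(-4522 + 6058) = 1/1536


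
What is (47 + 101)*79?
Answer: 11692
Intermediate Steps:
(47 + 101)*79 = 148*79 = 11692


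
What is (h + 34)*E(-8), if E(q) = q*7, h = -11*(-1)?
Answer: -2520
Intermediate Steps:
h = 11
E(q) = 7*q
(h + 34)*E(-8) = (11 + 34)*(7*(-8)) = 45*(-56) = -2520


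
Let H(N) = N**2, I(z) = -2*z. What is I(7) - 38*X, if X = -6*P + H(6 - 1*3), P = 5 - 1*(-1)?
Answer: 1012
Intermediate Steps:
P = 6 (P = 5 + 1 = 6)
X = -27 (X = -6*6 + (6 - 1*3)**2 = -36 + (6 - 3)**2 = -36 + 3**2 = -36 + 9 = -27)
I(7) - 38*X = -2*7 - 38*(-27) = -14 + 1026 = 1012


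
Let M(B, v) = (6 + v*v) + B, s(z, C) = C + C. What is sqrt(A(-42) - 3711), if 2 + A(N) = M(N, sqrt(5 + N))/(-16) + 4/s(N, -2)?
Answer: I*sqrt(59351)/4 ≈ 60.905*I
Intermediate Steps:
s(z, C) = 2*C
M(B, v) = 6 + B + v**2 (M(B, v) = (6 + v**2) + B = 6 + B + v**2)
A(N) = -59/16 - N/8 (A(N) = -2 + ((6 + N + (sqrt(5 + N))**2)/(-16) + 4/((2*(-2)))) = -2 + ((6 + N + (5 + N))*(-1/16) + 4/(-4)) = -2 + ((11 + 2*N)*(-1/16) + 4*(-1/4)) = -2 + ((-11/16 - N/8) - 1) = -2 + (-27/16 - N/8) = -59/16 - N/8)
sqrt(A(-42) - 3711) = sqrt((-59/16 - 1/8*(-42)) - 3711) = sqrt((-59/16 + 21/4) - 3711) = sqrt(25/16 - 3711) = sqrt(-59351/16) = I*sqrt(59351)/4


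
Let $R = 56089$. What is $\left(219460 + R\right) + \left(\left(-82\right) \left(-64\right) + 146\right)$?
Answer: $280943$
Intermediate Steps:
$\left(219460 + R\right) + \left(\left(-82\right) \left(-64\right) + 146\right) = \left(219460 + 56089\right) + \left(\left(-82\right) \left(-64\right) + 146\right) = 275549 + \left(5248 + 146\right) = 275549 + 5394 = 280943$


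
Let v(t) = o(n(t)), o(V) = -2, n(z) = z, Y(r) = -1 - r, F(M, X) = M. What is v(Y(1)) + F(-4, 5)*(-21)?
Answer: 82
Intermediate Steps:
v(t) = -2
v(Y(1)) + F(-4, 5)*(-21) = -2 - 4*(-21) = -2 + 84 = 82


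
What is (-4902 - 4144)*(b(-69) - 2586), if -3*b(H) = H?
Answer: 23184898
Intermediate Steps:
b(H) = -H/3
(-4902 - 4144)*(b(-69) - 2586) = (-4902 - 4144)*(-⅓*(-69) - 2586) = -9046*(23 - 2586) = -9046*(-2563) = 23184898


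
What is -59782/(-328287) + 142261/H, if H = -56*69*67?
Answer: -495644357/1349040712 ≈ -0.36740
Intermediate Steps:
H = -258888 (H = -3864*67 = -258888)
-59782/(-328287) + 142261/H = -59782/(-328287) + 142261/(-258888) = -59782*(-1/328287) + 142261*(-1/258888) = 59782/328287 - 20323/36984 = -495644357/1349040712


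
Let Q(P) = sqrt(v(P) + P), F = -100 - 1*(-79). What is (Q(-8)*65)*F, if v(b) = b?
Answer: -5460*I ≈ -5460.0*I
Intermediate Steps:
F = -21 (F = -100 + 79 = -21)
Q(P) = sqrt(2)*sqrt(P) (Q(P) = sqrt(P + P) = sqrt(2*P) = sqrt(2)*sqrt(P))
(Q(-8)*65)*F = ((sqrt(2)*sqrt(-8))*65)*(-21) = ((sqrt(2)*(2*I*sqrt(2)))*65)*(-21) = ((4*I)*65)*(-21) = (260*I)*(-21) = -5460*I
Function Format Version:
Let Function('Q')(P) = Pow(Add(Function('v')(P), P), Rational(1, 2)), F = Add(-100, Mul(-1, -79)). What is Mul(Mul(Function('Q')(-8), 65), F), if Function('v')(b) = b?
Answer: Mul(-5460, I) ≈ Mul(-5460.0, I)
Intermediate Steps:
F = -21 (F = Add(-100, 79) = -21)
Function('Q')(P) = Mul(Pow(2, Rational(1, 2)), Pow(P, Rational(1, 2))) (Function('Q')(P) = Pow(Add(P, P), Rational(1, 2)) = Pow(Mul(2, P), Rational(1, 2)) = Mul(Pow(2, Rational(1, 2)), Pow(P, Rational(1, 2))))
Mul(Mul(Function('Q')(-8), 65), F) = Mul(Mul(Mul(Pow(2, Rational(1, 2)), Pow(-8, Rational(1, 2))), 65), -21) = Mul(Mul(Mul(Pow(2, Rational(1, 2)), Mul(2, I, Pow(2, Rational(1, 2)))), 65), -21) = Mul(Mul(Mul(4, I), 65), -21) = Mul(Mul(260, I), -21) = Mul(-5460, I)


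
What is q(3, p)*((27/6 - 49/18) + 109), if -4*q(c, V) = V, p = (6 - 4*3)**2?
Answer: -997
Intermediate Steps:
p = 36 (p = (6 - 12)**2 = (-6)**2 = 36)
q(c, V) = -V/4
q(3, p)*((27/6 - 49/18) + 109) = (-1/4*36)*((27/6 - 49/18) + 109) = -9*((27*(1/6) - 49*1/18) + 109) = -9*((9/2 - 49/18) + 109) = -9*(16/9 + 109) = -9*997/9 = -997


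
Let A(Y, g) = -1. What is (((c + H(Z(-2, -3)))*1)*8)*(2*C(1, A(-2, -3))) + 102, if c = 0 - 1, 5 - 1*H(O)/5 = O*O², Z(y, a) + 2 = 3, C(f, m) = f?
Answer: 406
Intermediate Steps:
Z(y, a) = 1 (Z(y, a) = -2 + 3 = 1)
H(O) = 25 - 5*O³ (H(O) = 25 - 5*O*O² = 25 - 5*O³)
c = -1
(((c + H(Z(-2, -3)))*1)*8)*(2*C(1, A(-2, -3))) + 102 = (((-1 + (25 - 5*1³))*1)*8)*(2*1) + 102 = (((-1 + (25 - 5*1))*1)*8)*2 + 102 = (((-1 + (25 - 5))*1)*8)*2 + 102 = (((-1 + 20)*1)*8)*2 + 102 = ((19*1)*8)*2 + 102 = (19*8)*2 + 102 = 152*2 + 102 = 304 + 102 = 406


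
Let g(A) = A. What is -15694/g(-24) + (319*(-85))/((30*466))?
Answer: 455732/699 ≈ 651.98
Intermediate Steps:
-15694/g(-24) + (319*(-85))/((30*466)) = -15694/(-24) + (319*(-85))/((30*466)) = -15694*(-1/24) - 27115/13980 = 7847/12 - 27115*1/13980 = 7847/12 - 5423/2796 = 455732/699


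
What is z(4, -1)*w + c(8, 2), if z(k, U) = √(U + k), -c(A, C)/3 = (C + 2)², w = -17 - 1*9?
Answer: -48 - 26*√3 ≈ -93.033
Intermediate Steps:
w = -26 (w = -17 - 9 = -26)
c(A, C) = -3*(2 + C)² (c(A, C) = -3*(C + 2)² = -3*(2 + C)²)
z(4, -1)*w + c(8, 2) = √(-1 + 4)*(-26) - 3*(2 + 2)² = √3*(-26) - 3*4² = -26*√3 - 3*16 = -26*√3 - 48 = -48 - 26*√3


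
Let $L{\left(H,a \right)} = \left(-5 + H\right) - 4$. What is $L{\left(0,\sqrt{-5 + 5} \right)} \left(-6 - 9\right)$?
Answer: $135$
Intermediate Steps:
$L{\left(H,a \right)} = -9 + H$
$L{\left(0,\sqrt{-5 + 5} \right)} \left(-6 - 9\right) = \left(-9 + 0\right) \left(-6 - 9\right) = \left(-9\right) \left(-15\right) = 135$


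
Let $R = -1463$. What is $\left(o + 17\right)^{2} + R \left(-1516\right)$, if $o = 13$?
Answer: $2218808$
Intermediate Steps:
$\left(o + 17\right)^{2} + R \left(-1516\right) = \left(13 + 17\right)^{2} - -2217908 = 30^{2} + 2217908 = 900 + 2217908 = 2218808$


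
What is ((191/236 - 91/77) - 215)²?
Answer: 312600637449/6739216 ≈ 46385.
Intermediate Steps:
((191/236 - 91/77) - 215)² = ((191*(1/236) - 91*1/77) - 215)² = ((191/236 - 13/11) - 215)² = (-967/2596 - 215)² = (-559107/2596)² = 312600637449/6739216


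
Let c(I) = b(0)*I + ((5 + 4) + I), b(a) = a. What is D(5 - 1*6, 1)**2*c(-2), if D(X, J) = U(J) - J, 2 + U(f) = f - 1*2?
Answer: 112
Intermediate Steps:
U(f) = -4 + f (U(f) = -2 + (f - 1*2) = -2 + (f - 2) = -2 + (-2 + f) = -4 + f)
D(X, J) = -4 (D(X, J) = (-4 + J) - J = -4)
c(I) = 9 + I (c(I) = 0*I + ((5 + 4) + I) = 0 + (9 + I) = 9 + I)
D(5 - 1*6, 1)**2*c(-2) = (-4)**2*(9 - 2) = 16*7 = 112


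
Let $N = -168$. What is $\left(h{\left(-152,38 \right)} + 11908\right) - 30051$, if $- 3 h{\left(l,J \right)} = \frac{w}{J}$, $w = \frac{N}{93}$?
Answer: $- \frac{32058653}{1767} \approx -18143.0$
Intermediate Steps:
$w = - \frac{56}{31}$ ($w = - \frac{168}{93} = \left(-168\right) \frac{1}{93} = - \frac{56}{31} \approx -1.8065$)
$h{\left(l,J \right)} = \frac{56}{93 J}$ ($h{\left(l,J \right)} = - \frac{\left(- \frac{56}{31}\right) \frac{1}{J}}{3} = \frac{56}{93 J}$)
$\left(h{\left(-152,38 \right)} + 11908\right) - 30051 = \left(\frac{56}{93 \cdot 38} + 11908\right) - 30051 = \left(\frac{56}{93} \cdot \frac{1}{38} + 11908\right) - 30051 = \left(\frac{28}{1767} + 11908\right) - 30051 = \frac{21041464}{1767} - 30051 = - \frac{32058653}{1767}$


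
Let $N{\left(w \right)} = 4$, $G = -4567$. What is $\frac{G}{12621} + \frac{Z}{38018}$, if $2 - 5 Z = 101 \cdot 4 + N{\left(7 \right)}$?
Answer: $- \frac{436632578}{1199562945} \approx -0.36399$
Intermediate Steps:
$Z = - \frac{406}{5}$ ($Z = \frac{2}{5} - \frac{101 \cdot 4 + 4}{5} = \frac{2}{5} - \frac{404 + 4}{5} = \frac{2}{5} - \frac{408}{5} = - \frac{406}{5} \approx -81.2$)
$\frac{G}{12621} + \frac{Z}{38018} = - \frac{4567}{12621} - \frac{406}{5 \cdot 38018} = \left(-4567\right) \frac{1}{12621} - \frac{203}{95045} = - \frac{4567}{12621} - \frac{203}{95045} = - \frac{436632578}{1199562945}$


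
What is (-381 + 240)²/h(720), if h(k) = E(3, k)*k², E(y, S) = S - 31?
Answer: 2209/39686400 ≈ 5.5661e-5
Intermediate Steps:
E(y, S) = -31 + S
h(k) = k²*(-31 + k) (h(k) = (-31 + k)*k² = k²*(-31 + k))
(-381 + 240)²/h(720) = (-381 + 240)²/((720²*(-31 + 720))) = (-141)²/((518400*689)) = 19881/357177600 = 19881*(1/357177600) = 2209/39686400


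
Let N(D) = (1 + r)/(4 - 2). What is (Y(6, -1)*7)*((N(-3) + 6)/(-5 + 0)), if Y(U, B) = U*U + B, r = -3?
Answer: -245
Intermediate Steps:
Y(U, B) = B + U**2 (Y(U, B) = U**2 + B = B + U**2)
N(D) = -1 (N(D) = (1 - 3)/(4 - 2) = -2/2 = -2*1/2 = -1)
(Y(6, -1)*7)*((N(-3) + 6)/(-5 + 0)) = ((-1 + 6**2)*7)*((-1 + 6)/(-5 + 0)) = ((-1 + 36)*7)*(5/(-5)) = (35*7)*(5*(-1/5)) = 245*(-1) = -245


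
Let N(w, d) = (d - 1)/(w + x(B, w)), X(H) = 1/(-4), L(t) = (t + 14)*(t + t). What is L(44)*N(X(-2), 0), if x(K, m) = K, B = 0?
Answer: 20416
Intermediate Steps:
L(t) = 2*t*(14 + t) (L(t) = (14 + t)*(2*t) = 2*t*(14 + t))
X(H) = -¼
N(w, d) = (-1 + d)/w (N(w, d) = (d - 1)/(w + 0) = (-1 + d)/w)
L(44)*N(X(-2), 0) = (2*44*(14 + 44))*((-1 + 0)/(-¼)) = (2*44*58)*(-4*(-1)) = 5104*4 = 20416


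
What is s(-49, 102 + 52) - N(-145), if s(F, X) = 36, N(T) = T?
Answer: 181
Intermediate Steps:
s(-49, 102 + 52) - N(-145) = 36 - 1*(-145) = 36 + 145 = 181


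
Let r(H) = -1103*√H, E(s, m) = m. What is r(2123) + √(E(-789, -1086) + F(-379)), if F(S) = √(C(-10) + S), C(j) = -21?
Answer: √(-1086 + 20*I) - 1103*√2123 ≈ -50822.0 + 32.956*I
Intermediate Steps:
F(S) = √(-21 + S)
r(2123) + √(E(-789, -1086) + F(-379)) = -1103*√2123 + √(-1086 + √(-21 - 379)) = -1103*√2123 + √(-1086 + √(-400)) = -1103*√2123 + √(-1086 + 20*I) = √(-1086 + 20*I) - 1103*√2123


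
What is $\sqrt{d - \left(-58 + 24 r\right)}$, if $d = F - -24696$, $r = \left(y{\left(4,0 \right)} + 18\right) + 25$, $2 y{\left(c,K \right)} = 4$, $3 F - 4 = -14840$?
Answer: $\frac{\sqrt{168558}}{3} \approx 136.85$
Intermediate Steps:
$F = - \frac{14836}{3}$ ($F = \frac{4}{3} + \frac{1}{3} \left(-14840\right) = \frac{4}{3} - \frac{14840}{3} = - \frac{14836}{3} \approx -4945.3$)
$y{\left(c,K \right)} = 2$ ($y{\left(c,K \right)} = \frac{1}{2} \cdot 4 = 2$)
$r = 45$ ($r = \left(2 + 18\right) + 25 = 20 + 25 = 45$)
$d = \frac{59252}{3}$ ($d = - \frac{14836}{3} - -24696 = - \frac{14836}{3} + 24696 = \frac{59252}{3} \approx 19751.0$)
$\sqrt{d - \left(-58 + 24 r\right)} = \sqrt{\frac{59252}{3} + \left(\left(\left(-2 + 31\right) + 29\right) - 1080\right)} = \sqrt{\frac{59252}{3} + \left(\left(29 + 29\right) - 1080\right)} = \sqrt{\frac{59252}{3} + \left(58 - 1080\right)} = \sqrt{\frac{59252}{3} - 1022} = \sqrt{\frac{56186}{3}} = \frac{\sqrt{168558}}{3}$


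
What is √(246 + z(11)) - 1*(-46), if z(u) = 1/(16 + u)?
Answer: 46 + √19929/9 ≈ 61.686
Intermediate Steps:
√(246 + z(11)) - 1*(-46) = √(246 + 1/(16 + 11)) - 1*(-46) = √(246 + 1/27) + 46 = √(6643/27) + 46 = √19929/9 + 46 = 46 + √19929/9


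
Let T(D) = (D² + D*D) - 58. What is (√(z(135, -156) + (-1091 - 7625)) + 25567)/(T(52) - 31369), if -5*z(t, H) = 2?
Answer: -25567/26019 - I*√217910/130095 ≈ -0.98263 - 0.0035882*I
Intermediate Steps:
T(D) = -58 + 2*D² (T(D) = (D² + D²) - 58 = 2*D² - 58 = -58 + 2*D²)
z(t, H) = -⅖ (z(t, H) = -⅕*2 = -⅖)
(√(z(135, -156) + (-1091 - 7625)) + 25567)/(T(52) - 31369) = (√(-⅖ + (-1091 - 7625)) + 25567)/((-58 + 2*52²) - 31369) = (√(-⅖ - 8716) + 25567)/((-58 + 2*2704) - 31369) = (√(-43582/5) + 25567)/((-58 + 5408) - 31369) = (I*√217910/5 + 25567)/(5350 - 31369) = (25567 + I*√217910/5)/(-26019) = (25567 + I*√217910/5)*(-1/26019) = -25567/26019 - I*√217910/130095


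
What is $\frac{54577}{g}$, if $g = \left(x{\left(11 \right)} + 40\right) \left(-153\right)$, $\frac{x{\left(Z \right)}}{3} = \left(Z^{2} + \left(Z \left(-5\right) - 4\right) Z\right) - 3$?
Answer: $\frac{54577}{237609} \approx 0.22969$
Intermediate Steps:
$x{\left(Z \right)} = -9 + 3 Z^{2} + 3 Z \left(-4 - 5 Z\right)$ ($x{\left(Z \right)} = 3 \left(\left(Z^{2} + \left(Z \left(-5\right) - 4\right) Z\right) - 3\right) = 3 \left(\left(Z^{2} + \left(- 5 Z - 4\right) Z\right) - 3\right) = 3 \left(\left(Z^{2} + \left(-4 - 5 Z\right) Z\right) - 3\right) = 3 \left(\left(Z^{2} + Z \left(-4 - 5 Z\right)\right) - 3\right) = 3 \left(-3 + Z^{2} + Z \left(-4 - 5 Z\right)\right) = -9 + 3 Z^{2} + 3 Z \left(-4 - 5 Z\right)$)
$g = 237609$ ($g = \left(\left(-9 - 132 - 12 \cdot 11^{2}\right) + 40\right) \left(-153\right) = \left(\left(-9 - 132 - 1452\right) + 40\right) \left(-153\right) = \left(-1593 + 40\right) \left(-153\right) = \left(-1553\right) \left(-153\right) = 237609$)
$\frac{54577}{g} = \frac{54577}{237609}$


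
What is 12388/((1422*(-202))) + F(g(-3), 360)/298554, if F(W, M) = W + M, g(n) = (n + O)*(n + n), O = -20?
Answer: -148143310/3573243549 ≈ -0.041459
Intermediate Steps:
g(n) = 2*n*(-20 + n) (g(n) = (n - 20)*(n + n) = (-20 + n)*(2*n) = 2*n*(-20 + n))
F(W, M) = M + W
12388/((1422*(-202))) + F(g(-3), 360)/298554 = 12388/((1422*(-202))) + (360 + 2*(-3)*(-20 - 3))/298554 = 12388/(-287244) + (360 + 2*(-3)*(-23))*(1/298554) = 12388*(-1/287244) + (360 + 138)*(1/298554) = -3097/71811 + 498*(1/298554) = -3097/71811 + 83/49759 = -148143310/3573243549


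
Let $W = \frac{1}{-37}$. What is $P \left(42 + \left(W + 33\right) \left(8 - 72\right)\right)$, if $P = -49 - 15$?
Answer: $\frac{4897664}{37} \approx 1.3237 \cdot 10^{5}$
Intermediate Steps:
$W = - \frac{1}{37} \approx -0.027027$
$P = -64$
$P \left(42 + \left(W + 33\right) \left(8 - 72\right)\right) = - 64 \left(42 + \left(- \frac{1}{37} + 33\right) \left(8 - 72\right)\right) = - 64 \left(42 + \frac{1220}{37} \left(-64\right)\right) = - 64 \left(42 - \frac{78080}{37}\right) = \left(-64\right) \left(- \frac{76526}{37}\right) = \frac{4897664}{37}$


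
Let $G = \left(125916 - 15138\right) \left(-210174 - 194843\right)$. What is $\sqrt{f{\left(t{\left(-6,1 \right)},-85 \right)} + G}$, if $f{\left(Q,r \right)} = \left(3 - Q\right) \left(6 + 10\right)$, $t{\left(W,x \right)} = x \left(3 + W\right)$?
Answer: $i \sqrt{44866973130} \approx 2.1182 \cdot 10^{5} i$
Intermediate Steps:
$f{\left(Q,r \right)} = 48 - 16 Q$ ($f{\left(Q,r \right)} = \left(3 - Q\right) 16 = 48 - 16 Q$)
$G = -44866973226$ ($G = 110778 \left(-405017\right) = -44866973226$)
$\sqrt{f{\left(t{\left(-6,1 \right)},-85 \right)} + G} = \sqrt{\left(48 - 16 \cdot 1 \left(3 - 6\right)\right) - 44866973226} = \sqrt{\left(48 - 16 \cdot 1 \left(-3\right)\right) - 44866973226} = \sqrt{\left(48 - -48\right) - 44866973226} = \sqrt{\left(48 + 48\right) - 44866973226} = \sqrt{96 - 44866973226} = \sqrt{-44866973130} = i \sqrt{44866973130}$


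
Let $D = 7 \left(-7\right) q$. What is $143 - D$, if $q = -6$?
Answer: $-151$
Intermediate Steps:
$D = 294$ ($D = 7 \left(-7\right) \left(-6\right) = \left(-49\right) \left(-6\right) = 294$)
$143 - D = 143 - 294 = -151$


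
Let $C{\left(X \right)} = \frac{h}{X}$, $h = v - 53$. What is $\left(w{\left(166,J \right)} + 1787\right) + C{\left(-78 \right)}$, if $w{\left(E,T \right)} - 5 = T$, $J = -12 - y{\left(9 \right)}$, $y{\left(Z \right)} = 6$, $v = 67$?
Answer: $\frac{69179}{39} \approx 1773.8$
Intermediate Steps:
$J = -18$ ($J = -12 - 6 = -18$)
$h = 14$ ($h = 67 - 53 = 14$)
$C{\left(X \right)} = \frac{14}{X}$
$w{\left(E,T \right)} = 5 + T$
$\left(w{\left(166,J \right)} + 1787\right) + C{\left(-78 \right)} = \left(\left(5 - 18\right) + 1787\right) + \frac{14}{-78} = \left(-13 + 1787\right) + 14 \left(- \frac{1}{78}\right) = 1774 - \frac{7}{39} = \frac{69179}{39}$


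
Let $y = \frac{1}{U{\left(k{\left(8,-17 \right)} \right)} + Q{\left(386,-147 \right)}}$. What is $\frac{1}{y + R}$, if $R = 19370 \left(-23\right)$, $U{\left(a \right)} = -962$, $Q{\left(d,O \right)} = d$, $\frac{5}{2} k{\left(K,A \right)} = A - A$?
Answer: $- \frac{576}{256613761} \approx -2.2446 \cdot 10^{-6}$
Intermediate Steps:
$k{\left(K,A \right)} = 0$ ($k{\left(K,A \right)} = \frac{2 \left(A - A\right)}{5} = \frac{2}{5} \cdot 0 = 0$)
$y = - \frac{1}{576}$ ($y = \frac{1}{-962 + 386} = \frac{1}{-576} = - \frac{1}{576} \approx -0.0017361$)
$R = -445510$
$\frac{1}{y + R} = \frac{1}{- \frac{1}{576} - 445510} = \frac{1}{- \frac{256613761}{576}} = - \frac{576}{256613761}$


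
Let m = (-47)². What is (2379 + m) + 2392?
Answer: 6980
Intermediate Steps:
m = 2209
(2379 + m) + 2392 = (2379 + 2209) + 2392 = 4588 + 2392 = 6980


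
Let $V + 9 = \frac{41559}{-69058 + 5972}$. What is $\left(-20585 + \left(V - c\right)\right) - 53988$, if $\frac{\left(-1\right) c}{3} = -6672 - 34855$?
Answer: $- \frac{12564438577}{63086} \approx -1.9916 \cdot 10^{5}$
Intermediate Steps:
$c = 124581$ ($c = - 3 \left(-6672 - 34855\right) = \left(-3\right) \left(-41527\right) = 124581$)
$V = - \frac{609333}{63086}$ ($V = -9 + \frac{41559}{-69058 + 5972} = -9 + \frac{41559}{-63086} = -9 + 41559 \left(- \frac{1}{63086}\right) = -9 - \frac{41559}{63086} = - \frac{609333}{63086} \approx -9.6588$)
$\left(-20585 + \left(V - c\right)\right) - 53988 = \left(-20585 - \frac{7859926299}{63086}\right) - 53988 = - \frac{9158551609}{63086} - 53988 = - \frac{12564438577}{63086}$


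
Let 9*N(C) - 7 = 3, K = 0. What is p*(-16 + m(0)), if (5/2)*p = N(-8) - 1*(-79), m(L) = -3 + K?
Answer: -27398/45 ≈ -608.84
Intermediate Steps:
m(L) = -3 (m(L) = -3 + 0 = -3)
N(C) = 10/9 (N(C) = 7/9 + (⅑)*3 = 7/9 + ⅓ = 10/9)
p = 1442/45 (p = 2*(10/9 - 1*(-79))/5 = 2*(10/9 + 79)/5 = (⅖)*(721/9) = 1442/45 ≈ 32.044)
p*(-16 + m(0)) = 1442*(-16 - 3)/45 = (1442/45)*(-19) = -27398/45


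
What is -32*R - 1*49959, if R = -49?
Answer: -48391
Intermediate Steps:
-32*R - 1*49959 = -32*(-49) - 1*49959 = 1568 - 49959 = -48391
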